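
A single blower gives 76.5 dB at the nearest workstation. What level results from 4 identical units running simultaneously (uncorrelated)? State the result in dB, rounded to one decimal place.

82.5 dB

With 4 equal, uncorrelated contributions the intensity is 4× that of one unit, giving a rise of 10·log₁₀ 4.
L_total = 76.5 + 10·log₁₀(4) = 76.5 + 6.021 = 82.52 dB.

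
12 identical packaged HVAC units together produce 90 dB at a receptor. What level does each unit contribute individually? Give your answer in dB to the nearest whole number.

For N identical incoherent sources L_total = L₁ + 10·log₁₀ N, so L₁ = 90 − 10·log₁₀(12) = 90 − 10.792.

79 dB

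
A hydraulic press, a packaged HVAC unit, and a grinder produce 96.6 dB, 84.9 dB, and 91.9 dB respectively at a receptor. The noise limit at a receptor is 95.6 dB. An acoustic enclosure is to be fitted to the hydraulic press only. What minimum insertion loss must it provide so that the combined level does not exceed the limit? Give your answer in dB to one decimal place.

4.1 dB

Fixed contribution from the other sources: Σ 10^(L/10) = 10^(84.9/10) + 10^(91.9/10) = 1.858e+09 (92.69 dB).
The limit corresponds to 10^(95.6/10) = 3.631e+09; subtracting the fixed part leaves 1.773e+09 for the hydraulic press, i.e. 92.49 dB.
So the hydraulic press must be reduced from 96.6 to 92.49 dB: IL = 4.11 dB.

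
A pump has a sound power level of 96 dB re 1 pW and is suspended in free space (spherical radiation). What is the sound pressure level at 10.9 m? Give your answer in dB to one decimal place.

64.3 dB

The power spreads over a sphere of area 4π·r², so L_p = L_w − 10·log₁₀(4π·r²).
4π·r² = 1493 m², 10·log₁₀ of that is 31.741 dB.
L_p = 96 − 31.741 = 64.26 dB.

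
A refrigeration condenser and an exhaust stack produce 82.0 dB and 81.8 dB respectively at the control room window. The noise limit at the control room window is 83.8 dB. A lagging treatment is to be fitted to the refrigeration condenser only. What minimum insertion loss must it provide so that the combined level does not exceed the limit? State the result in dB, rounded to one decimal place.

2.5 dB

Fixed contribution from the other source: Σ 10^(L/10) = 10^(81.8/10) = 1.514e+08 (81.80 dB).
To meet 83.8 dB overall, the treated refrigeration condenser may contribute at most 10^(83.8/10) − 1.514e+08 = 8.853e+07, i.e. 79.47 dB.
Required insertion loss = 82.0 − 79.47 = 2.53 dB.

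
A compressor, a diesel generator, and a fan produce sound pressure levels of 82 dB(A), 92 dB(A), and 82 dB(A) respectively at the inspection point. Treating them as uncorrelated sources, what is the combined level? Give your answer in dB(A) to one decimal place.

For uncorrelated sources the intensities add, so convert each level to linear form, sum, and take 10·log₁₀ of the total.
Σ 10^(L/10) = 10^(82/10) + 10^(92/10) + 10^(82/10) = 1.902e+09.
L_total = 10·log₁₀(1.902e+09) = 92.79 dB(A).

92.8 dB(A)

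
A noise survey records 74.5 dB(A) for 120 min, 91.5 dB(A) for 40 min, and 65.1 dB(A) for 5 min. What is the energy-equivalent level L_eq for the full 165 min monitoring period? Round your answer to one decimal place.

85.6 dB(A)

Weight each interval's intensity by its duration and average over T = 165 min:
Σ tᵢ·10^(Lᵢ/10) = 120·10^(74.5/10) + 40·10^(91.5/10) + 5·10^(65.1/10) = 5.990e+10.
L_eq = 10·log₁₀(5.990e+10/165) = 85.60 dB(A).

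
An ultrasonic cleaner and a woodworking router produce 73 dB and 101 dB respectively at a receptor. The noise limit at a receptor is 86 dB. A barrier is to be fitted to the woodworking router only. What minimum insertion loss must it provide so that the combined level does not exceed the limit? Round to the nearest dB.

15 dB

The untreated sources together contribute 10^(73/10) = 1.995e+07, i.e. 73.00 dB.
To meet 86 dB overall, the treated woodworking router may contribute at most 10^(86/10) − 1.995e+07 = 3.782e+08, i.e. 85.78 dB.
Required insertion loss = 101 − 85.78 = 15.22 dB.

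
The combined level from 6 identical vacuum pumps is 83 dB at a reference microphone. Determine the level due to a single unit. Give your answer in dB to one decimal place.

For N identical incoherent sources L_total = L₁ + 10·log₁₀ N, so L₁ = 83 − 10·log₁₀(6) = 83 − 7.782.

75.2 dB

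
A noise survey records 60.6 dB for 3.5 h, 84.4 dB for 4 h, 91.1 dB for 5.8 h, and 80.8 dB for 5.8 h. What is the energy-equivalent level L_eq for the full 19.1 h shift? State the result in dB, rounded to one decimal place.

The energy average is taken in the linear domain: L_eq = 10·log₁₀[(Σ tᵢ·10^(Lᵢ/10))/T], T = 19.1 h.
Σ tᵢ·10^(Lᵢ/10) = 3.5·10^(60.6/10) + 4·10^(84.4/10) + 5.8·10^(91.1/10) + 5.8·10^(80.8/10) = 9.275e+09.
L_eq = 10·log₁₀(9.275e+09/19.1) = 86.86 dB.

86.9 dB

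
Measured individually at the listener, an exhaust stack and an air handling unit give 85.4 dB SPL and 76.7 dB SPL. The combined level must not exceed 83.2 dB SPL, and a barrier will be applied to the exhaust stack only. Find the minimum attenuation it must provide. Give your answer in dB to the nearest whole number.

Fixed contribution from the other source: Σ 10^(L/10) = 10^(76.7/10) = 4.677e+07 (76.70 dB SPL).
The limit corresponds to 10^(83.2/10) = 2.089e+08; subtracting the fixed part leaves 1.622e+08 for the exhaust stack, i.e. 82.10 dB SPL.
Required insertion loss = 85.4 − 82.10 = 3.30 dB.

3 dB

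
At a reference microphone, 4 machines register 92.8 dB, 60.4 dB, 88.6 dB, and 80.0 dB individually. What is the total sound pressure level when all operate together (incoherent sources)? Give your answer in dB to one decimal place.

For uncorrelated sources the intensities add, so convert each level to linear form, sum, and take 10·log₁₀ of the total.
Σ 10^(L/10) = 10^(92.8/10) + 10^(60.4/10) + 10^(88.6/10) + 10^(80.0/10) = 2.731e+09.
L_total = 10·log₁₀(2.731e+09) = 94.36 dB.

94.4 dB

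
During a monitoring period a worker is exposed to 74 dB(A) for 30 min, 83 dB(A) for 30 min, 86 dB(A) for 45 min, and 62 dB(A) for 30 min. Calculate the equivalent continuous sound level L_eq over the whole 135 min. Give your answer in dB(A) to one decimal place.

L_eq = 10·log₁₀[(1/T)·Σ tᵢ·10^(Lᵢ/10)] with T = 135 min.
Σ tᵢ·10^(Lᵢ/10) = 30·10^(74/10) + 30·10^(83/10) + 45·10^(86/10) + 30·10^(62/10) = 2.470e+10.
L_eq = 10·log₁₀(2.470e+10/135) = 82.62 dB(A).

82.6 dB(A)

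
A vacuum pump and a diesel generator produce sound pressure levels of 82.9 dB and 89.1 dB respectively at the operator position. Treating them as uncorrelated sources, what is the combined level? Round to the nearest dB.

90 dB

For uncorrelated sources the intensities add, so convert each level to linear form, sum, and take 10·log₁₀ of the total.
Σ 10^(L/10) = 10^(82.9/10) + 10^(89.1/10) = 1.008e+09.
L_total = 10·log₁₀(1.008e+09) = 90.03 dB.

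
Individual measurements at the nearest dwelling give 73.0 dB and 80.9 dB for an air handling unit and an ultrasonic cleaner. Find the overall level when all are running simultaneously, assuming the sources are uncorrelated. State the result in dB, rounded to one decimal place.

For uncorrelated sources the intensities add, so convert each level to linear form, sum, and take 10·log₁₀ of the total.
Σ 10^(L/10) = 10^(73.0/10) + 10^(80.9/10) = 1.430e+08.
L_total = 10·log₁₀(1.430e+08) = 81.55 dB.

81.6 dB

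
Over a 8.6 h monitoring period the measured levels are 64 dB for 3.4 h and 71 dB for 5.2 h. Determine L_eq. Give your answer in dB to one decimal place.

69.3 dB

Weight each interval's intensity by its duration and average over T = 8.6 h:
Σ tᵢ·10^(Lᵢ/10) = 3.4·10^(64/10) + 5.2·10^(71/10) = 7.400e+07.
L_eq = 10·log₁₀(7.400e+07/8.6) = 69.35 dB.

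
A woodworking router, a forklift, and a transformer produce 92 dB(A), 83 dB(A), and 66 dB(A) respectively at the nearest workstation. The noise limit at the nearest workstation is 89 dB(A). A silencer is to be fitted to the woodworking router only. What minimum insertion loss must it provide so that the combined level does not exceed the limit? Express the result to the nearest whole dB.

4 dB

The untreated sources together contribute 10^(83/10) + 10^(66/10) = 2.035e+08, i.e. 83.09 dB(A).
The limit corresponds to 10^(89/10) = 7.943e+08; subtracting the fixed part leaves 5.908e+08 for the woodworking router, i.e. 87.71 dB(A).
Required insertion loss = 92 − 87.71 = 4.29 dB.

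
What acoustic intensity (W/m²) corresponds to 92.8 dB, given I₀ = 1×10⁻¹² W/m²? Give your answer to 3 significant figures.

I/I₀ = 10^(92.8/10) = 1.905e+09, so I = 1.905e+09 × 10⁻¹² W/m².

0.00191 W/m²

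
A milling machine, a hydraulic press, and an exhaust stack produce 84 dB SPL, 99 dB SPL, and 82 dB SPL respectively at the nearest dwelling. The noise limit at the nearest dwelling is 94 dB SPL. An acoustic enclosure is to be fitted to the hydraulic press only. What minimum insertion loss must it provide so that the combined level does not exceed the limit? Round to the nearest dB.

Fixed contribution from the other sources: Σ 10^(L/10) = 10^(84/10) + 10^(82/10) = 4.097e+08 (86.12 dB SPL).
The limit corresponds to 10^(94/10) = 2.512e+09; subtracting the fixed part leaves 2.102e+09 for the hydraulic press, i.e. 93.23 dB SPL.
Required insertion loss = 99 − 93.23 = 5.77 dB.

6 dB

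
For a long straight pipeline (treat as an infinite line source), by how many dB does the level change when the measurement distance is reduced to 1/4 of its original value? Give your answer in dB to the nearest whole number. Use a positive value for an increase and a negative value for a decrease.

+6 dB

With cylindrical spreading the level changes by −10·log₁₀(r₂/r₁).
ΔL = −10·log₁₀(0.25) = +6.02 dB.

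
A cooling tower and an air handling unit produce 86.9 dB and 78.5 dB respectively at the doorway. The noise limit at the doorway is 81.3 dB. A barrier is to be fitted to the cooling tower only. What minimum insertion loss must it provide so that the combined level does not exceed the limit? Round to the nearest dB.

Fixed contribution from the other source: Σ 10^(L/10) = 10^(78.5/10) = 7.079e+07 (78.50 dB).
To meet 81.3 dB overall, the treated cooling tower may contribute at most 10^(81.3/10) − 7.079e+07 = 6.410e+07, i.e. 78.07 dB.
So the cooling tower must be reduced from 86.9 to 78.07 dB: IL = 8.83 dB.

9 dB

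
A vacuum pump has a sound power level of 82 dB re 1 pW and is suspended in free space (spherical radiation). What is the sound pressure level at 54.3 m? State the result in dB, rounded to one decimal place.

36.3 dB

L_p = L_w − 10·log₁₀(4π·r²) with r = 54.3 m.
4π·r² = 3.705e+04 m², 10·log₁₀ of that is 45.688 dB.
L_p = 82 − 45.688 = 36.31 dB.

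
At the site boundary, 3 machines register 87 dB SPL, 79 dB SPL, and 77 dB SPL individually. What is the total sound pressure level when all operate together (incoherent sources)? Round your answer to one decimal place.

For uncorrelated sources the intensities add, so convert each level to linear form, sum, and take 10·log₁₀ of the total.
Σ 10^(L/10) = 10^(87/10) + 10^(79/10) + 10^(77/10) = 6.307e+08.
L_total = 10·log₁₀(6.307e+08) = 88.00 dB SPL.

88.0 dB SPL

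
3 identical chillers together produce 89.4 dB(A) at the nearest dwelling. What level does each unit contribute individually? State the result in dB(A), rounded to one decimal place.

Dividing the total intensity by 3 lowers the level by 10·log₁₀ 3 = 4.771 dB: L₁ = 89.4 − 4.771.

84.6 dB(A)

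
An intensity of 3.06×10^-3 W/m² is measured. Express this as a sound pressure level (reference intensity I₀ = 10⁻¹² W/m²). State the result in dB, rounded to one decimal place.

I/I₀ = 3.06×10^-3/10⁻¹² = 3.06×10^9, and L = 10·log₁₀(I/I₀).
L = 10·(0.4857 + 9) = 94.86 dB.

94.9 dB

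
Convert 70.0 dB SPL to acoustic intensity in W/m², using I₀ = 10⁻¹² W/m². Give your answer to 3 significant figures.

L = 10·log₁₀(I/I₀) ⇒ I = I₀·10^(L/10) = 10⁻¹² × 10^7.00.

1.00e-05 W/m²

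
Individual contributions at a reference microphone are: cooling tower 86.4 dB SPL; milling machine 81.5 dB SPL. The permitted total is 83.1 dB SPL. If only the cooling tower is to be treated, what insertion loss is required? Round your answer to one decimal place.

Fixed contribution from the other source: Σ 10^(L/10) = 10^(81.5/10) = 1.413e+08 (81.50 dB SPL).
To meet 83.1 dB SPL overall, the treated cooling tower may contribute at most 10^(83.1/10) − 1.413e+08 = 6.292e+07, i.e. 77.99 dB SPL.
So the cooling tower must be reduced from 86.4 to 77.99 dB SPL: IL = 8.41 dB.

8.4 dB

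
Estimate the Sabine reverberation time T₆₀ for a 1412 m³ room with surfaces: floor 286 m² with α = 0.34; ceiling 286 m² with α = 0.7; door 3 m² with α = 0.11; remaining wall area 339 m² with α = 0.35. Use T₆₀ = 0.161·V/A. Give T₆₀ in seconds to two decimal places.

A = Σ Sᵢαᵢ = 286·0.34 + 286·0.7 + 3·0.11 + 339·0.35 = 416.42 m².
T₆₀ = 0.161·V/A = 0.161·1412/416.42 = 0.546 s.

0.55 s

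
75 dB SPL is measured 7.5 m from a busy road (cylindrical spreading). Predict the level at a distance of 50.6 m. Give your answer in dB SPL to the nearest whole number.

67 dB SPL

Line-source attenuation: ΔL = 10·log₁₀(r₂/r₁) = 10·log₁₀(50.6/7.5) = 8.291 dB.
L₂ = 75 − 10·log₁₀(50.6/7.5) = 75 − 8.291 = 66.71 dB SPL.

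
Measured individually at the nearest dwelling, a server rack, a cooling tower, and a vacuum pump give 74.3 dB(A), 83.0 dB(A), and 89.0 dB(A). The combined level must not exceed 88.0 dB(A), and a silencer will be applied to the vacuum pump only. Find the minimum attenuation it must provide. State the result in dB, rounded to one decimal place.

2.9 dB

The untreated sources together contribute 10^(74.3/10) + 10^(83.0/10) = 2.264e+08, i.e. 83.55 dB(A).
To meet 88.0 dB(A) overall, the treated vacuum pump may contribute at most 10^(88.0/10) − 2.264e+08 = 4.045e+08, i.e. 86.07 dB(A).
Required insertion loss = 89.0 − 86.07 = 2.93 dB.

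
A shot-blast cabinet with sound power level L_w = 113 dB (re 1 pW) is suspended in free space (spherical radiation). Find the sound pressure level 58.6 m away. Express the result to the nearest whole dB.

L_p = L_w − 10·log₁₀(4π·r²) with r = 58.6 m.
4π·r² = 4.315e+04 m², 10·log₁₀ of that is 46.350 dB.
L_p = 113 − 46.350 = 66.65 dB.

67 dB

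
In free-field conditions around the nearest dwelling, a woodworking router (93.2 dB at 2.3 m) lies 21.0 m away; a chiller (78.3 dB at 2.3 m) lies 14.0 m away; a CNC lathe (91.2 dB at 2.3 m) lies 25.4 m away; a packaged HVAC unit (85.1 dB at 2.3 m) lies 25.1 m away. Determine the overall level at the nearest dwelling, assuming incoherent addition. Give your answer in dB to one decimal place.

76.1 dB

First find each source's level at the receiver (point-source: −20·log₁₀(r/r_ref)), then combine on an intensity basis.
woodworking router: 93.2 − 20·log₁₀(21.0/2.3) = 93.2 − 19.21 = 73.99 dB.
chiller: 78.3 − 20·log₁₀(14.0/2.3) = 78.3 − 15.69 = 62.61 dB.
CNC lathe: 91.2 − 20·log₁₀(25.4/2.3) = 91.2 − 20.86 = 70.34 dB.
packaged HVAC unit: 85.1 − 20·log₁₀(25.1/2.3) = 85.1 − 20.76 = 64.34 dB.
Σ 10^(L/10) = 4.041e+07 → L_total = 10·log₁₀(4.041e+07) = 76.07 dB.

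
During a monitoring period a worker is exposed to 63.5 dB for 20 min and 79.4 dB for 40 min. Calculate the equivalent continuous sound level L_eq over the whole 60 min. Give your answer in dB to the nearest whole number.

78 dB

Weight each interval's intensity by its duration and average over T = 60 min:
Σ tᵢ·10^(Lᵢ/10) = 20·10^(63.5/10) + 40·10^(79.4/10) = 3.529e+09.
L_eq = 10·log₁₀(3.529e+09/60) = 77.69 dB.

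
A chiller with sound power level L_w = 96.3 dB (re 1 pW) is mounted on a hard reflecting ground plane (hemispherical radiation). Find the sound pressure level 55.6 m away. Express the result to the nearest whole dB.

L_p = L_w − 10·log₁₀(2π·r²) with r = 55.6 m.
2π·r² = 1.942e+04 m², 10·log₁₀ of that is 42.883 dB.
L_p = 96.3 − 42.883 = 53.42 dB.

53 dB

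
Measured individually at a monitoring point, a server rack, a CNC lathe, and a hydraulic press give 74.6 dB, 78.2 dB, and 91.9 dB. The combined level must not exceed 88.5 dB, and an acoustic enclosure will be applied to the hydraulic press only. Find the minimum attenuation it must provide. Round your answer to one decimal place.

Everything except the hydraulic press sums to 10^(74.6/10) + 10^(78.2/10) = 9.491e+07 in linear terms, 79.77 dB.
The limit corresponds to 10^(88.5/10) = 7.079e+08; subtracting the fixed part leaves 6.130e+08 for the hydraulic press, i.e. 87.87 dB.
So the hydraulic press must be reduced from 91.9 to 87.87 dB: IL = 4.03 dB.

4.0 dB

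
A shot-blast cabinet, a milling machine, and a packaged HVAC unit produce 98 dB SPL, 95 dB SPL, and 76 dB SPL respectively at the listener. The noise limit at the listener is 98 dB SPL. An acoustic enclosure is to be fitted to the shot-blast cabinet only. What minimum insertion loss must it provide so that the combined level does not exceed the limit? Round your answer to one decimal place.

3.1 dB

The untreated sources together contribute 10^(95/10) + 10^(76/10) = 3.202e+09, i.e. 95.05 dB SPL.
The limit corresponds to 10^(98/10) = 6.310e+09; subtracting the fixed part leaves 3.107e+09 for the shot-blast cabinet, i.e. 94.92 dB SPL.
Required insertion loss = 98 − 94.92 = 3.08 dB.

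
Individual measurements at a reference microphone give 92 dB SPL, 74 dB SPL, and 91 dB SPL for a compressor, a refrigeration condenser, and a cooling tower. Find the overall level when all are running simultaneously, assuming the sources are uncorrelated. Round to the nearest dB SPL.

Incoherent sources combine by intensity addition: L_total = 10·log₁₀(Σ 10^(L_i/10)).
Σ 10^(L/10) = 10^(92/10) + 10^(74/10) + 10^(91/10) = 2.869e+09.
L_total = 10·log₁₀(2.869e+09) = 94.58 dB SPL.

95 dB SPL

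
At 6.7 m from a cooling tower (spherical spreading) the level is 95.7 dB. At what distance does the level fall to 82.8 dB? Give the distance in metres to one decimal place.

Point-source spreading drops the level by 20·log₁₀(r₂/r₁); inverting, r₂/r₁ = 10^(ΔL/20).
r₂ = 6.7·10^((95.7−82.8)/20) = 6.7·10^(12.9/20) = 29.59 m.

29.6 m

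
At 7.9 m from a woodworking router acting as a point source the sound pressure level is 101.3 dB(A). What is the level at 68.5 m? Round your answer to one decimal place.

For a point source, L₂ = L₁ − 20·log₁₀(r₂/r₁).
L₂ = 101.3 − 20·log₁₀(68.5/7.9) = 101.3 − 18.761 = 82.54 dB(A).

82.5 dB(A)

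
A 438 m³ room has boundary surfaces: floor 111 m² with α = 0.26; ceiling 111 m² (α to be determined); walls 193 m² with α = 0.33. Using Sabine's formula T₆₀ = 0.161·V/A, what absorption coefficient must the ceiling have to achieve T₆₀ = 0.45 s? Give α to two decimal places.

From T₆₀ = 0.161·V/A, the target T₆₀ = 0.45 s needs A = 0.161·438/0.45 = 156.71 m².
Absorption from the other surfaces = 111·0.26 + 193·0.33 = 92.55 m², so the ceiling must supply 64.16 m² over 111 m².
α = 64.16/111 = 0.578.

0.58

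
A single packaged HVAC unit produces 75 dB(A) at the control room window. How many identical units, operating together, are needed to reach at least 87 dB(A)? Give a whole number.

16

N identical sources give L₁ + 10·log₁₀ N, so require 10·log₁₀ N ≥ 87 − 75 = 12.0 dB.
N ≥ 10^(12.0/10) = 15.849, so N = 16.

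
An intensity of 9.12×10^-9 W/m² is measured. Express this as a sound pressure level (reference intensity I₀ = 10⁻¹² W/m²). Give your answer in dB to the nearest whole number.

40 dB

L = 10·log₁₀(I/I₀) = 10·log₁₀(9.12×10^-9/10⁻¹²) = 10·log₁₀(9.12×10^3).
L = 10·(0.9600 + 3) = 39.60 dB.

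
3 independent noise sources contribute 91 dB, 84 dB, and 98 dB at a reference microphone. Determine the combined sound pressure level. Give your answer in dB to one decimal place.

Incoherent sources combine by intensity addition: L_total = 10·log₁₀(Σ 10^(L_i/10)).
Σ 10^(L/10) = 10^(91/10) + 10^(84/10) + 10^(98/10) = 7.820e+09.
L_total = 10·log₁₀(7.820e+09) = 98.93 dB.

98.9 dB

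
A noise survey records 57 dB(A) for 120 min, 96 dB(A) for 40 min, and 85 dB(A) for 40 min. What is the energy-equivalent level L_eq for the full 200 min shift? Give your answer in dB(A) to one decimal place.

89.3 dB(A)

L_eq = 10·log₁₀[(1/T)·Σ tᵢ·10^(Lᵢ/10)] with T = 200 min.
Σ tᵢ·10^(Lᵢ/10) = 120·10^(57/10) + 40·10^(96/10) + 40·10^(85/10) = 1.720e+11.
L_eq = 10·log₁₀(1.720e+11/200) = 89.34 dB(A).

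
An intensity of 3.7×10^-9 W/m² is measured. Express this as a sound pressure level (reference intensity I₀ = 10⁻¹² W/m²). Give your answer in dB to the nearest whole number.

36 dB

L = 10·log₁₀(I/I₀) = 10·log₁₀(3.7×10^-9/10⁻¹²) = 10·log₁₀(3.7×10^3).
L = 10·(0.5682 + 3) = 35.68 dB.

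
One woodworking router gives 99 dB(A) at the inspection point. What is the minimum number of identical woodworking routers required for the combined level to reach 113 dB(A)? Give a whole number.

The shortfall is 113 − 99 = 14.0 dB, and N units add 10·log₁₀ N, so need 10·log₁₀ N ≥ 14.0.
N ≥ 10^(14.0/10) = 25.119, so N = 26.

26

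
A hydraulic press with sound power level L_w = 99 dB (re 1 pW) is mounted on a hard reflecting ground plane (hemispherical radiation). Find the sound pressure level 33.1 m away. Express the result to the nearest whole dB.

Free-field hemispherical radiation: L_p = L_w − 10·log₁₀(2π·r²), r = 33.1 m.
2π·r² = 6884 m², 10·log₁₀ of that is 38.378 dB.
L_p = 99 − 38.378 = 60.62 dB.

61 dB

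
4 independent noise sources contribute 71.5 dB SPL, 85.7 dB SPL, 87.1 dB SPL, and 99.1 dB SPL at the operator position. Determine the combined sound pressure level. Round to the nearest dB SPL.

100 dB SPL

Incoherent sources combine by intensity addition: L_total = 10·log₁₀(Σ 10^(L_i/10)).
Σ 10^(L/10) = 10^(71.5/10) + 10^(85.7/10) + 10^(87.1/10) + 10^(99.1/10) = 9.027e+09.
L_total = 10·log₁₀(9.027e+09) = 99.56 dB SPL.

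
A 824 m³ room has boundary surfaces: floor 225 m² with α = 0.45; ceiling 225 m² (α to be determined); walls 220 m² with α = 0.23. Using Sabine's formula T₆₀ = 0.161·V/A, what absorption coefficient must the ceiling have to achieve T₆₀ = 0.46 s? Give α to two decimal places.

From T₆₀ = 0.161·V/A, the target T₆₀ = 0.46 s needs A = 0.161·824/0.46 = 288.40 m².
Absorption from the other surfaces = 225·0.45 + 220·0.23 = 151.85 m², so the ceiling must supply 136.55 m² over 225 m².
α = 136.55/225 = 0.607.

0.61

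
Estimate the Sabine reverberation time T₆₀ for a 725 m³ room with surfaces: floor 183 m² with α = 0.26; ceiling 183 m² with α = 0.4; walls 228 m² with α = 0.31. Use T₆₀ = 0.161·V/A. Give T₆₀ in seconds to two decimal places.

0.61 s

A = Σ Sᵢαᵢ = 183·0.26 + 183·0.4 + 228·0.31 = 191.46 m².
T₆₀ = 0.161 × 725 / 191.46 = 0.610 s.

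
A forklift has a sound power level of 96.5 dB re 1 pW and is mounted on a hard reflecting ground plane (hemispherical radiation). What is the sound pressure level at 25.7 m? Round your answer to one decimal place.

60.3 dB

The power spreads over a hemisphere of area 2π·r², so L_p = L_w − 10·log₁₀(2π·r²).
2π·r² = 4150 m², 10·log₁₀ of that is 36.180 dB.
L_p = 96.5 − 36.180 = 60.32 dB.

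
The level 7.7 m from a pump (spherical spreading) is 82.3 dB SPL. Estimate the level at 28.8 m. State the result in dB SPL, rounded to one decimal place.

70.8 dB SPL

Spherical spreading from a point source gives a 20·log₁₀(r₂/r₁) drop.
L₂ = 82.3 − 20·log₁₀(28.8/7.7) = 82.3 − 11.458 = 70.84 dB SPL.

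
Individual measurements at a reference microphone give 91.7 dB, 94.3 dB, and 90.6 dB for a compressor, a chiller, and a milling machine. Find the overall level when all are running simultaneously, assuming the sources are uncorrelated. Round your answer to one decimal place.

97.3 dB

Incoherent sources combine by intensity addition: L_total = 10·log₁₀(Σ 10^(L_i/10)).
Σ 10^(L/10) = 10^(91.7/10) + 10^(94.3/10) + 10^(90.6/10) = 5.319e+09.
L_total = 10·log₁₀(5.319e+09) = 97.26 dB.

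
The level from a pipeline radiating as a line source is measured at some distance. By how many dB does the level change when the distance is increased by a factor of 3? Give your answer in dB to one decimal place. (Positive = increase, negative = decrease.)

-4.8 dB

A line source loses 3 dB per doubling of distance; generally ΔL = −10·log₁₀(r₂/r₁).
ΔL = −10·log₁₀(3) = -4.77 dB.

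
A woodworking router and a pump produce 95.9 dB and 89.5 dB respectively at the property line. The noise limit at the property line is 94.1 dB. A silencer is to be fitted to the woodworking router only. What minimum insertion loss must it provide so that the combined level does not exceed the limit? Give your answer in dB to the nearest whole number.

Everything except the woodworking router sums to 10^(89.5/10) = 8.913e+08 in linear terms, 89.50 dB.
To meet 94.1 dB overall, the treated woodworking router may contribute at most 10^(94.1/10) − 8.913e+08 = 1.679e+09, i.e. 92.25 dB.
Required insertion loss = 95.9 − 92.25 = 3.65 dB.

4 dB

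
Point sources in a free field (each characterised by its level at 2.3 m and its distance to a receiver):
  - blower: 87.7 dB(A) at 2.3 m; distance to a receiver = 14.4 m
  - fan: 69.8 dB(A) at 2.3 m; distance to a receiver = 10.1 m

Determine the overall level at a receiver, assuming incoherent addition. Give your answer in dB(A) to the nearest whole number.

Propagate each source to the receiver with L = L_ref − 20·log₁₀(r/r_ref), then add intensities.
blower: 87.7 − 20·log₁₀(14.4/2.3) = 87.7 − 15.93 = 71.77 dB(A).
fan: 69.8 − 20·log₁₀(10.1/2.3) = 69.8 − 12.85 = 56.95 dB(A).
Σ 10^(L/10) = 1.552e+07 → L_total = 10·log₁₀(1.552e+07) = 71.91 dB(A).

72 dB(A)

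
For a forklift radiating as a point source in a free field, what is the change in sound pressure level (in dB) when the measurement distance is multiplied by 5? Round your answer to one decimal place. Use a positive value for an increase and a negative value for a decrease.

-14.0 dB

A point source loses 6 dB per doubling of distance; generally ΔL = −20·log₁₀(r₂/r₁).
ΔL = −20·log₁₀(5) = -13.98 dB.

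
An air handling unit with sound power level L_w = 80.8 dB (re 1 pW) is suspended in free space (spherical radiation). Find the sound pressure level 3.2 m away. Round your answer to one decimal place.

Free-field spherical radiation: L_p = L_w − 10·log₁₀(4π·r²), r = 3.2 m.
4π·r² = 128.7 m², 10·log₁₀ of that is 21.095 dB.
L_p = 80.8 − 21.095 = 59.70 dB.

59.7 dB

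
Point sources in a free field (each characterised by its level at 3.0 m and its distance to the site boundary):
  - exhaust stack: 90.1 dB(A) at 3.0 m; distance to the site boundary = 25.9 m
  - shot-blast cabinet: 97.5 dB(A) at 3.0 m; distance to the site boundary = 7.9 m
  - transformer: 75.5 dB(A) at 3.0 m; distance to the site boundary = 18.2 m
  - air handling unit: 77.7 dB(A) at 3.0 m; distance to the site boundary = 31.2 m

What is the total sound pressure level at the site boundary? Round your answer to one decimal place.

89.2 dB(A)

Propagate each source to the receiver with L = L_ref − 20·log₁₀(r/r_ref), then add intensities.
exhaust stack: 90.1 − 20·log₁₀(25.9/3.0) = 90.1 − 18.72 = 71.38 dB(A).
shot-blast cabinet: 97.5 − 20·log₁₀(7.9/3.0) = 97.5 − 8.41 = 89.09 dB(A).
transformer: 75.5 − 20·log₁₀(18.2/3.0) = 75.5 − 15.66 = 59.84 dB(A).
air handling unit: 77.7 − 20·log₁₀(31.2/3.0) = 77.7 − 20.34 = 57.36 dB(A).
Σ 10^(L/10) = 8.262e+08 → L_total = 10·log₁₀(8.262e+08) = 89.17 dB(A).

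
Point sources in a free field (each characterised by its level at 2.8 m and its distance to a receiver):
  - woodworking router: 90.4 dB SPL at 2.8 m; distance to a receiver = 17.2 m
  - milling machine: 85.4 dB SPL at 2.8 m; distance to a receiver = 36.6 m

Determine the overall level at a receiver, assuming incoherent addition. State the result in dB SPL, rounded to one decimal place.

74.9 dB SPL

Propagate each source to the receiver with L = L_ref − 20·log₁₀(r/r_ref), then add intensities.
woodworking router: 90.4 − 20·log₁₀(17.2/2.8) = 90.4 − 15.77 = 74.63 dB SPL.
milling machine: 85.4 − 20·log₁₀(36.6/2.8) = 85.4 − 22.33 = 63.07 dB SPL.
Σ 10^(L/10) = 3.109e+07 → L_total = 10·log₁₀(3.109e+07) = 74.93 dB SPL.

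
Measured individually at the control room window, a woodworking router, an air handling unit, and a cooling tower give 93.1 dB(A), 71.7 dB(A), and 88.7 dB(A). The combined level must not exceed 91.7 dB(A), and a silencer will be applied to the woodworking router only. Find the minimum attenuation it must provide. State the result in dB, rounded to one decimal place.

The untreated sources together contribute 10^(71.7/10) + 10^(88.7/10) = 7.561e+08, i.e. 88.79 dB(A).
To meet 91.7 dB(A) overall, the treated woodworking router may contribute at most 10^(91.7/10) − 7.561e+08 = 7.230e+08, i.e. 88.59 dB(A).
So the woodworking router must be reduced from 93.1 to 88.59 dB(A): IL = 4.51 dB.

4.5 dB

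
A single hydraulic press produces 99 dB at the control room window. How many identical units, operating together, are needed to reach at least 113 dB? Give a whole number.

26

N identical sources give L₁ + 10·log₁₀ N, so require 10·log₁₀ N ≥ 113 − 99 = 14.0 dB.
N ≥ 10^(14.0/10) = 25.119, so N = 26.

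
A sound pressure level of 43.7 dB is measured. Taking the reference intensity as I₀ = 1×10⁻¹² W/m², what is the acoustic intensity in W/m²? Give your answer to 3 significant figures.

L = 10·log₁₀(I/I₀) ⇒ I = I₀·10^(L/10) = 10⁻¹² × 10^4.37.

2.34e-08 W/m²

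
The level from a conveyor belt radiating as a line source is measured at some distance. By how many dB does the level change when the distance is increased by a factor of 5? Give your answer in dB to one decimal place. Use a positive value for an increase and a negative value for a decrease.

-7.0 dB

Line-source spreading: ΔL = −10·log₁₀(r₂/r₁).
ΔL = −10·log₁₀(5) = -6.99 dB.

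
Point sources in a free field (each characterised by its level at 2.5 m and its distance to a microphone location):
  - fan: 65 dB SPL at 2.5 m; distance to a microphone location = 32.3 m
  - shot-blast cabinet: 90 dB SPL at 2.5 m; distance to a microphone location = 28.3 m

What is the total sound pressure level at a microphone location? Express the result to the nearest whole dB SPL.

69 dB SPL

Apply inverse-square spreading to bring every level to the receiver, then sum 10^(L/10).
fan: 65 − 20·log₁₀(32.3/2.5) = 65 − 22.23 = 42.77 dB SPL.
shot-blast cabinet: 90 − 20·log₁₀(28.3/2.5) = 90 − 21.08 = 68.92 dB SPL.
Σ 10^(L/10) = 7.823e+06 → L_total = 10·log₁₀(7.823e+06) = 68.93 dB SPL.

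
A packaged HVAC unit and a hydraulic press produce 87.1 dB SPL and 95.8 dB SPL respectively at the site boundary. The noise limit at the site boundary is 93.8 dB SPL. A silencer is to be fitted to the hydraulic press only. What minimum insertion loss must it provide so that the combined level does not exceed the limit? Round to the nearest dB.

Everything except the hydraulic press sums to 10^(87.1/10) = 5.129e+08 in linear terms, 87.10 dB SPL.
To meet 93.8 dB SPL overall, the treated hydraulic press may contribute at most 10^(93.8/10) − 5.129e+08 = 1.886e+09, i.e. 92.76 dB SPL.
Required insertion loss = 95.8 − 92.76 = 3.04 dB.

3 dB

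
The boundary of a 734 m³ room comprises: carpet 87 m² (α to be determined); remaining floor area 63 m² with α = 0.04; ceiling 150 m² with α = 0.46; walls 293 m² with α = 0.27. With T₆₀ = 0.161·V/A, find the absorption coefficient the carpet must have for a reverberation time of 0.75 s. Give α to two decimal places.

From T₆₀ = 0.161·V/A, the target T₆₀ = 0.75 s needs A = 0.161·734/0.75 = 157.57 m².
Absorption from the other surfaces = 63·0.04 + 150·0.46 + 293·0.27 = 150.63 m², so the carpet must supply 6.94 m² over 87 m².
α = 6.94/87 = 0.080.

0.08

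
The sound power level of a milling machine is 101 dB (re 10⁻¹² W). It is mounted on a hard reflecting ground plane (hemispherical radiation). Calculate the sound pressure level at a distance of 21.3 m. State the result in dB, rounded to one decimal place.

Free-field hemispherical radiation: L_p = L_w − 10·log₁₀(2π·r²), r = 21.3 m.
2π·r² = 2851 m², 10·log₁₀ of that is 34.549 dB.
L_p = 101 − 34.549 = 66.45 dB.

66.5 dB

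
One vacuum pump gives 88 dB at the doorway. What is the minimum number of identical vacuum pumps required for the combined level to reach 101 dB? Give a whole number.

N identical sources give L₁ + 10·log₁₀ N, so require 10·log₁₀ N ≥ 101 − 88 = 13.0 dB.
N ≥ 10^(13.0/10) = 19.953, so N = 20.

20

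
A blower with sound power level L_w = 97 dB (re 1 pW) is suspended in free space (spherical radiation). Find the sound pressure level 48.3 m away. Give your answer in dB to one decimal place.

52.3 dB

The power spreads over a sphere of area 4π·r², so L_p = L_w − 10·log₁₀(4π·r²).
4π·r² = 2.932e+04 m², 10·log₁₀ of that is 44.671 dB.
L_p = 97 − 44.671 = 52.33 dB.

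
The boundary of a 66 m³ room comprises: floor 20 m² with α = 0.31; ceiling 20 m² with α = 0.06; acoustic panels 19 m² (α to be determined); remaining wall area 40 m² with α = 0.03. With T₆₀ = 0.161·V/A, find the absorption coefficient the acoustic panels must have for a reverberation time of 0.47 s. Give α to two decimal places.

A = 0.161·V/T₆₀ = 0.161·66/0.47 = 22.61 m² sabins.
Absorption from the other surfaces = 20·0.31 + 20·0.06 + 40·0.03 = 8.60 m², so the acoustic panels must supply 14.01 m² over 19 m².
α = 14.01/19 = 0.737.

0.74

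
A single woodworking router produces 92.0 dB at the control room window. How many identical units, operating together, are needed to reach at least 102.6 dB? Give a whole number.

12

Need L₁ + 10·log₁₀ N ≥ 102.6, i.e. log₁₀ N ≥ 1.06.
N ≥ 10^(10.6/10) = 11.482, so N = 12.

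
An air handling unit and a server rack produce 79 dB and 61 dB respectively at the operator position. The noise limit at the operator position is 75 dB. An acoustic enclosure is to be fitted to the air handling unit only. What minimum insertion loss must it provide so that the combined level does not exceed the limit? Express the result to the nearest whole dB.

Everything except the air handling unit sums to 10^(61/10) = 1.259e+06 in linear terms, 61.00 dB.
The limit corresponds to 10^(75/10) = 3.162e+07; subtracting the fixed part leaves 3.036e+07 for the air handling unit, i.e. 74.82 dB.
So the air handling unit must be reduced from 79 to 74.82 dB: IL = 4.18 dB.

4 dB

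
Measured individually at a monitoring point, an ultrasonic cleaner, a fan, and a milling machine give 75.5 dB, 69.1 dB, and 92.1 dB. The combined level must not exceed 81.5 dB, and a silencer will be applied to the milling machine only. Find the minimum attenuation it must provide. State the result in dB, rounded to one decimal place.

Everything except the milling machine sums to 10^(75.5/10) + 10^(69.1/10) = 4.361e+07 in linear terms, 76.40 dB.
The limit corresponds to 10^(81.5/10) = 1.413e+08; subtracting the fixed part leaves 9.764e+07 for the milling machine, i.e. 79.90 dB.
Required insertion loss = 92.1 − 79.90 = 12.20 dB.

12.2 dB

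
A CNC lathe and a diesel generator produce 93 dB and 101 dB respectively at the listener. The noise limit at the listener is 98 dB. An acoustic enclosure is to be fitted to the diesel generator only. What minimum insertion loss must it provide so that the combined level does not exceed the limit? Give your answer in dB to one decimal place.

Everything except the diesel generator sums to 10^(93/10) = 1.995e+09 in linear terms, 93.00 dB.
To meet 98 dB overall, the treated diesel generator may contribute at most 10^(98/10) − 1.995e+09 = 4.314e+09, i.e. 96.35 dB.
So the diesel generator must be reduced from 101 to 96.35 dB: IL = 4.65 dB.

4.7 dB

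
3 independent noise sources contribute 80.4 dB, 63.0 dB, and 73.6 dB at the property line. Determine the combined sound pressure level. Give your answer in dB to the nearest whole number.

For uncorrelated sources the intensities add, so convert each level to linear form, sum, and take 10·log₁₀ of the total.
Σ 10^(L/10) = 10^(80.4/10) + 10^(63.0/10) + 10^(73.6/10) = 1.346e+08.
L_total = 10·log₁₀(1.346e+08) = 81.29 dB.

81 dB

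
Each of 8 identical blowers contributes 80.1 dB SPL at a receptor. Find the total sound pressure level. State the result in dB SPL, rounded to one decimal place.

L_total = L₁ + 10·log₁₀ N for N identical incoherent sources.
L_total = 80.1 + 10·log₁₀(8) = 80.1 + 9.031 = 89.13 dB SPL.

89.1 dB SPL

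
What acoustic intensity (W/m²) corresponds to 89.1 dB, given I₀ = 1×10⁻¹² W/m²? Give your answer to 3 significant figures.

L = 10·log₁₀(I/I₀) ⇒ I = I₀·10^(L/10) = 10⁻¹² × 10^8.91.

0.000813 W/m²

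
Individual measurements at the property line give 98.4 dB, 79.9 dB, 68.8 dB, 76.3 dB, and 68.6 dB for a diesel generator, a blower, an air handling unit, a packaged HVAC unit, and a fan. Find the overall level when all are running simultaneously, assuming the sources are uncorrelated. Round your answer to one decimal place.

Incoherent sources combine by intensity addition: L_total = 10·log₁₀(Σ 10^(L_i/10)).
Σ 10^(L/10) = 10^(98.4/10) + 10^(79.9/10) + 10^(68.8/10) + 10^(76.3/10) + 10^(68.6/10) = 7.074e+09.
L_total = 10·log₁₀(7.074e+09) = 98.50 dB.

98.5 dB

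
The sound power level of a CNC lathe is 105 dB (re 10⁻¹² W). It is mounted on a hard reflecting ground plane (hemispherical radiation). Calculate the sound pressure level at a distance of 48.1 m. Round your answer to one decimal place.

The power spreads over a hemisphere of area 2π·r², so L_p = L_w − 10·log₁₀(2π·r²).
2π·r² = 1.454e+04 m², 10·log₁₀ of that is 41.625 dB.
L_p = 105 − 41.625 = 63.38 dB.

63.4 dB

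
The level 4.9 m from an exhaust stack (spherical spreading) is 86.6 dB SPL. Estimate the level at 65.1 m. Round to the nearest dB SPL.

64 dB SPL

Spherical spreading from a point source gives a 20·log₁₀(r₂/r₁) drop.
L₂ = 86.6 − 20·log₁₀(65.1/4.9) = 86.6 − 22.468 = 64.13 dB SPL.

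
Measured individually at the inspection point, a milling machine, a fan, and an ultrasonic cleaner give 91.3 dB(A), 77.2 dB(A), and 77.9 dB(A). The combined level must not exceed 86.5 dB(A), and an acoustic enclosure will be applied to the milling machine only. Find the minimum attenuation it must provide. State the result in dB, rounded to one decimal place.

Everything except the milling machine sums to 10^(77.2/10) + 10^(77.9/10) = 1.141e+08 in linear terms, 80.57 dB(A).
To meet 86.5 dB(A) overall, the treated milling machine may contribute at most 10^(86.5/10) − 1.141e+08 = 3.325e+08, i.e. 85.22 dB(A).
Required insertion loss = 91.3 − 85.22 = 6.08 dB.

6.1 dB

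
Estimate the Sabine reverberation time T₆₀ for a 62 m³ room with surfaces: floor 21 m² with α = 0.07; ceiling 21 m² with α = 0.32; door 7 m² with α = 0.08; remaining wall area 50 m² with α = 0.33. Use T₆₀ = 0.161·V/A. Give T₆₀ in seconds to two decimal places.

A = Σ Sᵢαᵢ = 21·0.07 + 21·0.32 + 7·0.08 + 50·0.33 = 25.25 m².
T₆₀ = 0.161 × 62 / 25.25 = 0.395 s.

0.40 s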